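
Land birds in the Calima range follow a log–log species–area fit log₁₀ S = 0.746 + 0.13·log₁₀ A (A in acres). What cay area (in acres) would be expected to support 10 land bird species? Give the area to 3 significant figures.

10 = 5.572 × A^0.13  ⇒  A^0.13 = 10/5.572 = 1.795
ln A = ln(1.795) / 0.13 = 0.5849 / 0.13 = 4.4989
A = e^4.4989 ≈ 89.92 acres

89.9 acres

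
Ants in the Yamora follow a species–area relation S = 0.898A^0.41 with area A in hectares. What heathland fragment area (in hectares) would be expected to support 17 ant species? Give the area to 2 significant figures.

17 = 0.898 × A^0.41  ⇒  A^0.41 = 17/0.898 = 18.93
ln A = ln(18.93) / 0.41 = 2.9408 / 0.41 = 7.1727
A = e^7.1727 ≈ 1303 hectares

1300 hectares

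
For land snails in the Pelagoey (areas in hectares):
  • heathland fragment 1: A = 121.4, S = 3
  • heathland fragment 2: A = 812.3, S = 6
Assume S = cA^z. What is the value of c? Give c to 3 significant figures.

z = ln(S₂/S₁) / ln(A₂/A₁) = ln(6/3) / ln(812.3/121.4) = 0.6931 / 1.9008 = 0.3647
c = S₁ / A₁^z = 3 / 121.4^0.3647 = 3 / 5.755 = 0.5213

0.521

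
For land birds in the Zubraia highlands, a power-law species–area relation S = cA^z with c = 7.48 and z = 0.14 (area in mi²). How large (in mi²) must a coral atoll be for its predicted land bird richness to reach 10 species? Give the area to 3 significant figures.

7.96 mi²

10 = 7.48 × A^0.14  ⇒  A^0.14 = 10/7.48 = 1.337
ln A = ln(1.337) / 0.14 = 0.2904 / 0.14 = 2.0739
A = e^2.0739 ≈ 7.956 mi²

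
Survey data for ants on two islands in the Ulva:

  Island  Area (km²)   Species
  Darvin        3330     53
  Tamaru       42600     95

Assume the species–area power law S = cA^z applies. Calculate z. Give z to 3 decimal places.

Taking logs: ln S = ln c + z ln A, so z = (ln S₂ − ln S₁)/(ln A₂ − ln A₁).
z = ln(95/53) / ln(42600/3330) = ln(1.792) / ln(12.79) = 0.5836 / 2.5489 = 0.2290

0.229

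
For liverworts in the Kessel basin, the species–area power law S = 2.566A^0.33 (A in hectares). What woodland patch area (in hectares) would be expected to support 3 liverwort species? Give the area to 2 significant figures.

3 = 2.566 × A^0.33  ⇒  A^0.33 = 3/2.566 = 1.169
ln A = ln(1.169) / 0.33 = 0.1563 / 0.33 = 0.4735
A = e^0.4735 ≈ 1.606 hectares

1.6 hectares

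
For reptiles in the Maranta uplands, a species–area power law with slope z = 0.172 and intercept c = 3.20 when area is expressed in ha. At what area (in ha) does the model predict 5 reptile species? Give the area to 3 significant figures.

13.4 ha

5 = 3.2 × A^0.172  ⇒  A^0.172 = 5/3.2 = 1.562
ln A = ln(1.562) / 0.172 = 0.4463 / 0.172 = 2.5947
A = e^2.5947 ≈ 13.39 ha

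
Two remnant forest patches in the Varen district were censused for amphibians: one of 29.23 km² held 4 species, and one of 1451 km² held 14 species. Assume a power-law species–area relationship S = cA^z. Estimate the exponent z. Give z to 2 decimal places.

Taking logs: ln S = ln c + z ln A, so z = (ln S₂ − ln S₁)/(ln A₂ − ln A₁).
z = ln(14/4) / ln(1451/29.23) = ln(3.5) / ln(49.64) = 1.2528 / 3.9048 = 0.3208

0.32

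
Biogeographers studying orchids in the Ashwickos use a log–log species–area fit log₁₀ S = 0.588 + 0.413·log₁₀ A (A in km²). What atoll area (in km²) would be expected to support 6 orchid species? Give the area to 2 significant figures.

2.9 km²

6 = 3.873 × A^0.413  ⇒  A^0.413 = 6/3.873 = 1.549
ln A = ln(1.549) / 0.413 = 0.4378 / 0.413 = 1.0601
A = e^1.0601 ≈ 2.887 km²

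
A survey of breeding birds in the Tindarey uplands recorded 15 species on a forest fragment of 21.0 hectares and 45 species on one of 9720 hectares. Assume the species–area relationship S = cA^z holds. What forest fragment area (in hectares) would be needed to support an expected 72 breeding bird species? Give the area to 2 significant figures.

z = ln(45/15) / ln(9720/21) = 1.0986 / 6.1374 = 0.1790
c = 15 / 21^0.1790 = 15 / 1.725 = 8.698
A = (72/8.698)^(1/0.1790) ⇒ ln A = ln(8.278)/0.1790 = 11.8076
A = e^11.8076 ≈ 134272 hectares

130000 hectares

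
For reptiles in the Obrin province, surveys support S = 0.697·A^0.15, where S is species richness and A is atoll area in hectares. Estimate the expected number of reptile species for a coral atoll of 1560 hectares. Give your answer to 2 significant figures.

S = 0.697 × 1560^0.15 = 0.697 × 3.013 ≈ 2.1

2.1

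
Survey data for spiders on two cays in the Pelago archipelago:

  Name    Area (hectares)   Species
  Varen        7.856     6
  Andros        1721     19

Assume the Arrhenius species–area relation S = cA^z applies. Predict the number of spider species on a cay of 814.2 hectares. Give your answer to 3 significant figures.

16.2

z = ln(19/6) / ln(1721/7.856) = 1.1527 / 5.3894 = 0.2139
c = 6 / 7.856^0.2139 = 6 / 1.554 = 3.861
S₃ = 3.861 × 814.2^0.2139 = 3.861 × 4.193 ≈ 16.19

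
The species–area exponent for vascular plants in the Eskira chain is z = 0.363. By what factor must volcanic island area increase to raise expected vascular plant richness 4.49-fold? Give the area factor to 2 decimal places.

62.64

(A₂/A₁)^0.363 = 4.49, so A₂/A₁ = 4.49^(1/0.363) = 4.49^2.755
ln(A₂/A₁) = ln 4.49 / 0.363 = 1.5019 / 0.363 = 4.1373
A₂/A₁ = e^4.1373 ≈ 62.64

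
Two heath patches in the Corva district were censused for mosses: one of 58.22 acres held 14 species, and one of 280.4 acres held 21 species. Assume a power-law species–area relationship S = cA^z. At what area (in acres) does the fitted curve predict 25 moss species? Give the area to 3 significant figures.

551 acres

z = ln(21/14) / ln(280.4/58.22) = 0.4055 / 1.5720 = 0.2579
c = 14 / 58.22^0.2579 = 14 / 2.853 = 4.908
A = (25/4.908)^(1/0.2579) ⇒ ln A = ln(5.094)/0.2579 = 6.3122
A = e^6.3122 ≈ 551.2 acres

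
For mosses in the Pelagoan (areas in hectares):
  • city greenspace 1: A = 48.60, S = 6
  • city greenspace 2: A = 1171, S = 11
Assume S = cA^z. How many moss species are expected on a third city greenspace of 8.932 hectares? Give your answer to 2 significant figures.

4.3

z = ln(11/6) / ln(1171/48.6) = 0.6061 / 3.1820 = 0.1905
c = 6 / 48.6^0.1905 = 6 / 2.095 = 2.863
S₃ = 2.863 × 8.932^0.1905 = 2.863 × 1.518 ≈ 4.345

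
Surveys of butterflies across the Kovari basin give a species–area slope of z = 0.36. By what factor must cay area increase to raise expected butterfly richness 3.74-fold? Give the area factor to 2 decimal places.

(A₂/A₁)^0.36 = 3.74, so A₂/A₁ = 3.74^(1/0.36) = 3.74^2.778
ln(A₂/A₁) = ln 3.74 / 0.36 = 1.3191 / 0.36 = 3.6641
A₂/A₁ = e^3.6641 ≈ 39.02

39.02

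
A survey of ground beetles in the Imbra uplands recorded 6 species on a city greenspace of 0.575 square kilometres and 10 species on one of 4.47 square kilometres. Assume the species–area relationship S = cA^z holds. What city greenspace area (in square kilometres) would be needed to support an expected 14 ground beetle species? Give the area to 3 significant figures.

z = ln(10/6) / ln(4.47/0.575) = 0.5108 / 2.0508 = 0.2491
c = 6 / 0.575^0.2491 = 6 / 0.8712 = 6.887
A = (14/6.887)^(1/0.2491) ⇒ ln A = ln(2.033)/0.2491 = 2.8482
A = e^2.8482 ≈ 17.26 square kilometres

17.3 square kilometres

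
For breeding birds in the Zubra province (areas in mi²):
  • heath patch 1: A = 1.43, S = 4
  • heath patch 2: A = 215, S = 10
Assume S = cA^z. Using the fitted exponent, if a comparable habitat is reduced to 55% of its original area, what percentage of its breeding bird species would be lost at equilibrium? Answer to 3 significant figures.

z = ln(10/4) / ln(215/1.43) = 0.9163 / 5.0130 = 0.1828
S_new/S_old = (A_new/A_old)^z = 0.55^0.1828 = exp(0.1828 × -0.5978) = 0.8965
Fraction lost = 1 − 0.8965 = 0.1035

10.4%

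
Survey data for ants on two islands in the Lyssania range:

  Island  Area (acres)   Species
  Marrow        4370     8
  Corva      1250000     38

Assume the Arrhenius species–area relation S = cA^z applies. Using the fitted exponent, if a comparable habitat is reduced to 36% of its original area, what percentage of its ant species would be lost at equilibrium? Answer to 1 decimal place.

24.5%

z = ln(38/8) / ln(1250000/4370) = 1.5581 / 5.6561 = 0.2755
S_new/S_old = (A_new/A_old)^z = 0.36^0.2755 = exp(0.2755 × -1.0217) = 0.7547
Fraction lost = 1 − 0.7547 = 0.2453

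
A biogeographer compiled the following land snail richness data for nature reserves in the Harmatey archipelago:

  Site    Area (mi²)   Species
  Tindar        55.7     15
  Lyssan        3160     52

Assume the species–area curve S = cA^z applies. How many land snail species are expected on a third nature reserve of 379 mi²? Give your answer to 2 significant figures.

z = ln(52/15) / ln(3160/55.7) = 1.2432 / 4.0383 = 0.3078
c = 15 / 55.7^0.3078 = 15 / 3.447 = 4.351
S₃ = 4.351 × 379^0.3078 = 4.351 × 6.221 ≈ 27.07

27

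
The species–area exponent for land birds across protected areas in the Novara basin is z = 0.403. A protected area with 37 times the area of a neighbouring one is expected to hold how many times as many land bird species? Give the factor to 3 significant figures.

4.29

S₂/S₁ = (A₂/A₁)^z = 37^0.403
ln(S₂/S₁) = 0.403 × ln 37 = 0.403 × 3.6109 = 1.4552
S₂/S₁ = e^1.4552 ≈ 4.285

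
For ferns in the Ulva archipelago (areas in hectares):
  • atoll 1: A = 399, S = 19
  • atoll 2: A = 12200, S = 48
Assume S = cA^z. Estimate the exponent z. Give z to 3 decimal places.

0.271

Taking logs: ln S = ln c + z ln A, so z = (ln S₂ − ln S₁)/(ln A₂ − ln A₁).
z = ln(48/19) / ln(12200/399) = ln(2.526) / ln(30.58) = 0.9268 / 3.4202 = 0.2710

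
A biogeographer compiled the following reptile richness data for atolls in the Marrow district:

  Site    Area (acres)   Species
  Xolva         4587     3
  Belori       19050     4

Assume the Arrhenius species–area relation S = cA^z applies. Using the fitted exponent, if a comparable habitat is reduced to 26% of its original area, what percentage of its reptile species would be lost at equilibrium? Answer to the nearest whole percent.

z = ln(4/3) / ln(19050/4587) = 0.2877 / 1.4238 = 0.2020
S_new/S_old = (A_new/A_old)^z = 0.26^0.2020 = exp(0.2020 × -1.3471) = 0.7617
Fraction lost = 1 − 0.7617 = 0.2383

24%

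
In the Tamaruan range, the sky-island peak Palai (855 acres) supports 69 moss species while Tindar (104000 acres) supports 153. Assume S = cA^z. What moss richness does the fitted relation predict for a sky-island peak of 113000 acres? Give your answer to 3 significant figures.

155

z = ln(153/69) / ln(104000/855) = 0.7963 / 4.8010 = 0.1659
c = 69 / 855^0.1659 = 69 / 3.064 = 22.52
S₃ = 22.52 × 113000^0.1659 = 22.52 × 6.889 ≈ 155.1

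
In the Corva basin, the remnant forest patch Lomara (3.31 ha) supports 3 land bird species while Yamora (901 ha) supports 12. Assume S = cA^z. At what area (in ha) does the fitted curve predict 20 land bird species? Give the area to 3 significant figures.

z = ln(12/3) / ln(901/3.31) = 1.3863 / 5.6066 = 0.2473
c = 3 / 3.31^0.2473 = 3 / 1.344 = 2.231
A = (20/2.231)^(1/0.2473) ⇒ ln A = ln(8.963)/0.2473 = 8.8694
A = e^8.8694 ≈ 7111 ha

7110 ha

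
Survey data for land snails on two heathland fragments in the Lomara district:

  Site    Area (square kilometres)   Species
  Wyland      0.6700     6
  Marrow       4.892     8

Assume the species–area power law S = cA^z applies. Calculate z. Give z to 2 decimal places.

Taking logs: ln S = ln c + z ln A, so z = (ln S₂ − ln S₁)/(ln A₂ − ln A₁).
z = ln(8/6) / ln(4.892/0.67) = ln(1.333) / ln(7.301) = 0.2877 / 1.9881 = 0.1447

0.14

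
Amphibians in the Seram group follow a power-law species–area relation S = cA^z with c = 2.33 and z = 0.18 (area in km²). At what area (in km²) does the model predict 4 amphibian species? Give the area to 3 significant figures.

4 = 2.33 × A^0.18  ⇒  A^0.18 = 4/2.33 = 1.717
ln A = ln(1.717) / 0.18 = 0.5404 / 0.18 = 3.0024
A = e^3.0024 ≈ 20.13 km²

20.1 km²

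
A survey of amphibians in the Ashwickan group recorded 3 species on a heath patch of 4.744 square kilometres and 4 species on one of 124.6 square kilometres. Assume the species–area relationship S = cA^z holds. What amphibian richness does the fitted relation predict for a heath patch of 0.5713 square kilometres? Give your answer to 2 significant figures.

2.5

z = ln(4/3) / ln(124.6/4.744) = 0.2877 / 3.2682 = 0.0880
c = 3 / 4.744^0.0880 = 3 / 1.147 = 2.616
S₃ = 2.616 × 0.5713^0.0880 = 2.616 × 0.9519 ≈ 2.49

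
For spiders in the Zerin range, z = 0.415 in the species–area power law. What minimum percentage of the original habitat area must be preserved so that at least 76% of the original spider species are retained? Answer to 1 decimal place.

Need (A_new/A_old)^0.415 = 0.76, so A_new/A_old = 0.76^(1/0.415) = 0.76^2.41
ln(A_new/A_old) = ln 0.76 / 0.415 = -0.2744 / 0.415 = -0.6613
A_new/A_old = e^-0.6613 ≈ 0.5162

51.6%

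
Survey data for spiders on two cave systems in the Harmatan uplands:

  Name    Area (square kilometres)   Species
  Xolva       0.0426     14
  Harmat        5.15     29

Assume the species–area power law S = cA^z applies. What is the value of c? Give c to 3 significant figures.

z = ln(S₂/S₁) / ln(A₂/A₁) = ln(29/14) / ln(5.15/0.0426) = 0.7282 / 4.7949 = 0.1519
c = S₁ / A₁^z = 14 / 0.0426^0.1519 = 14 / 0.6192 = 22.61

22.6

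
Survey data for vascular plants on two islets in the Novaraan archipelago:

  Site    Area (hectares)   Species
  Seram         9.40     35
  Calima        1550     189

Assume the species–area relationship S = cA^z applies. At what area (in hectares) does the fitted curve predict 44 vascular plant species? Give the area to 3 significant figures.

z = ln(189/35) / ln(1550/9.4) = 1.6864 / 5.1053 = 0.3303
c = 35 / 9.4^0.3303 = 35 / 2.096 = 16.7
A = (44/16.7)^(1/0.3303) ⇒ ln A = ln(2.635)/0.3303 = 2.9335
A = e^2.9335 ≈ 18.79 hectares

18.8 hectares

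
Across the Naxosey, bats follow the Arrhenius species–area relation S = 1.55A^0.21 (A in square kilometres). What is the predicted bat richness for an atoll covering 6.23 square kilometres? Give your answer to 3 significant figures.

S = 1.55 × 6.23^0.21
ln S = ln 1.55 + 0.21 × ln 6.23 = 0.4383 + 0.21 × 1.8294 = 0.8224
S = e^0.8224 ≈ 2.276

2.28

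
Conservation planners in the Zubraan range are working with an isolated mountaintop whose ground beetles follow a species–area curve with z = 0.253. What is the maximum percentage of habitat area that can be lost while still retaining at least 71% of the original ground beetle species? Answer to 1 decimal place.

74.2%

Need (A_new/A_old)^0.253 = 0.71, so A_new/A_old = 0.71^(1/0.253) = 0.71^3.953
ln(A_new/A_old) = ln 0.71 / 0.253 = -0.3425 / 0.253 = -1.3537
A_new/A_old = e^-1.3537 ≈ 0.2583
Fraction that can be lost = 1 − 0.2583 = 0.7417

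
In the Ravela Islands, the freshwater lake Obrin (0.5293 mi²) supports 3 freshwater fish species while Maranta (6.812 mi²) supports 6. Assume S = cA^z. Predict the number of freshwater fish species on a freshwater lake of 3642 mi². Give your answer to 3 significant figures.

z = ln(6/3) / ln(6.812/0.5293) = 0.6931 / 2.5549 = 0.2713
c = 3 / 0.5293^0.2713 = 3 / 0.8415 = 3.565
S₃ = 3.565 × 3642^0.2713 = 3.565 × 9.251 ≈ 32.98

33.0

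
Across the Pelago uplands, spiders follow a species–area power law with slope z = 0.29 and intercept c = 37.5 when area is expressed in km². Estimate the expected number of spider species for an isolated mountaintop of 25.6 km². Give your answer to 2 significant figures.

96

S = 37.5 × 25.6^0.29
ln S = ln 37.5 + 0.29 × ln 25.6 = 3.6243 + 0.29 × 3.2426 = 4.5647
S = e^4.5647 ≈ 96.03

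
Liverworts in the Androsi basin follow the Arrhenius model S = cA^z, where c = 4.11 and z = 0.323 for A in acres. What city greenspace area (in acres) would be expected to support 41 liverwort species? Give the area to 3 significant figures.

1240 acres

41 = 4.11 × A^0.323  ⇒  A^0.323 = 41/4.11 = 9.976
ln A = ln(9.976) / 0.323 = 2.3001 / 0.323 = 7.1212
A = e^7.1212 ≈ 1238 acres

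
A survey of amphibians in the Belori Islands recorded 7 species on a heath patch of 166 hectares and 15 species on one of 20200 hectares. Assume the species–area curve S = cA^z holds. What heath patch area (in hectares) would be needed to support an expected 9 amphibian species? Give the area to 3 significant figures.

809 hectares

z = ln(15/7) / ln(20200/166) = 0.7621 / 4.8015 = 0.1587
c = 7 / 166^0.1587 = 7 / 2.251 = 3.11
A = (9/3.11)^(1/0.1587) ⇒ ln A = ln(2.894)/0.1587 = 6.6953
A = e^6.6953 ≈ 808.6 hectares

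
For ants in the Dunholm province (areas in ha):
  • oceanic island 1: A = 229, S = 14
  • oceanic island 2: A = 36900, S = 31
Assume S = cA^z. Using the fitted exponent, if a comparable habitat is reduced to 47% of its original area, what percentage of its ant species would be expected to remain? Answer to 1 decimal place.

z = ln(31/14) / ln(36900/229) = 0.7949 / 5.0822 = 0.1564
S_new/S_old = (A_new/A_old)^z = 0.47^0.1564 = exp(0.1564 × -0.7550) = 0.8886

88.9%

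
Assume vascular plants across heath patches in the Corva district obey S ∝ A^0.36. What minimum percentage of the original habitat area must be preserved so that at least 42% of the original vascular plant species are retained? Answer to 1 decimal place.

9.0%

Need (A_new/A_old)^0.36 = 0.42, so A_new/A_old = 0.42^(1/0.36) = 0.42^2.778
ln(A_new/A_old) = ln 0.42 / 0.36 = -0.8675 / 0.36 = -2.4097
A_new/A_old = e^-2.4097 ≈ 0.08984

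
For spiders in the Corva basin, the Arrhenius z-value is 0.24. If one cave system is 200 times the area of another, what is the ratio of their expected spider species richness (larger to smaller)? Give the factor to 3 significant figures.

S₂/S₁ = (A₂/A₁)^z = 200^0.24
ln(S₂/S₁) = 0.24 × ln 200 = 0.24 × 5.2983 = 1.2716
S₂/S₁ = e^1.2716 ≈ 3.567

3.57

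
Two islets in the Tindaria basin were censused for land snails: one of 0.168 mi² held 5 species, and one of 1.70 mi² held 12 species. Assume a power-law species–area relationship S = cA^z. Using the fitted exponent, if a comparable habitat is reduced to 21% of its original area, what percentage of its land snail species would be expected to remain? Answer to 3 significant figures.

55.4%

z = ln(12/5) / ln(1.7/0.168) = 0.8755 / 2.3144 = 0.3783
S_new/S_old = (A_new/A_old)^z = 0.21^0.3783 = exp(0.3783 × -1.5606) = 0.5541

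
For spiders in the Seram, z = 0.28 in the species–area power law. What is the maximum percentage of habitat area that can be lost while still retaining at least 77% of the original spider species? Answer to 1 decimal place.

60.7%

Need (A_new/A_old)^0.28 = 0.77, so A_new/A_old = 0.77^(1/0.28) = 0.77^3.571
ln(A_new/A_old) = ln 0.77 / 0.28 = -0.2614 / 0.28 = -0.9334
A_new/A_old = e^-0.9334 ≈ 0.3932
Fraction that can be lost = 1 − 0.3932 = 0.6068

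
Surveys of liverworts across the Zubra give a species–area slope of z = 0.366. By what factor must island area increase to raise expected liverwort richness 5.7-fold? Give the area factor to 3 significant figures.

116

(A₂/A₁)^0.366 = 5.7, so A₂/A₁ = 5.7^(1/0.366) = 5.7^2.732
ln(A₂/A₁) = ln 5.7 / 0.366 = 1.7405 / 0.366 = 4.7554
A₂/A₁ = e^4.7554 ≈ 116.2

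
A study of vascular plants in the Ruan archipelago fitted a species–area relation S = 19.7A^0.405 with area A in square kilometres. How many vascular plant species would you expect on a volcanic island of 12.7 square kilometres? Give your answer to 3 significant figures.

S = 19.7 × 12.7^0.405 = 19.7 × 2.799 ≈ 55.15

55.1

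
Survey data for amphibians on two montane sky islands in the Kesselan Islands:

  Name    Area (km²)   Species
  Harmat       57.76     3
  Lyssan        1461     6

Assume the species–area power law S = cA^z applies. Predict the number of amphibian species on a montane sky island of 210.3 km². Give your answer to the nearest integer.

4

z = ln(6/3) / ln(1461/57.76) = 0.6931 / 3.2306 = 0.2146
c = 3 / 57.76^0.2146 = 3 / 2.388 = 1.256
S₃ = 1.256 × 210.3^0.2146 = 1.256 × 3.151 ≈ 3.959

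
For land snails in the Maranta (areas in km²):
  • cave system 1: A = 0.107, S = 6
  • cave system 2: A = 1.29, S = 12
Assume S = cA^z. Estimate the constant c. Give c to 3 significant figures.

11.2

z = ln(S₂/S₁) / ln(A₂/A₁) = ln(12/6) / ln(1.29/0.107) = 0.6931 / 2.4896 = 0.2784
c = S₁ / A₁^z = 6 / 0.107^0.2784 = 6 / 0.5367 = 11.18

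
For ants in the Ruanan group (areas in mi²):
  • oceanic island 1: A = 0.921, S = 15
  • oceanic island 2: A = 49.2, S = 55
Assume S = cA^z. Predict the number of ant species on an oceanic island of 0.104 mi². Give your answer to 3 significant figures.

7.36

z = ln(55/15) / ln(49.2/0.921) = 1.2993 / 3.9782 = 0.3266
c = 15 / 0.921^0.3266 = 15 / 0.9735 = 15.41
S₃ = 15.41 × 0.104^0.3266 = 15.41 × 0.4775 ≈ 7.357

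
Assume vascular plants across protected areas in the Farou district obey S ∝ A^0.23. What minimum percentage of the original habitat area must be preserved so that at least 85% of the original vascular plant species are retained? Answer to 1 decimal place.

49.3%

Need (A_new/A_old)^0.23 = 0.85, so A_new/A_old = 0.85^(1/0.23) = 0.85^4.348
ln(A_new/A_old) = ln 0.85 / 0.23 = -0.1625 / 0.23 = -0.7066
A_new/A_old = e^-0.7066 ≈ 0.4933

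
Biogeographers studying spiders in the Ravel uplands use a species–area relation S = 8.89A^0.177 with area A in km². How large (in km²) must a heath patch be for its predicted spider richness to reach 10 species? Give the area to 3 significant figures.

10 = 8.89 × A^0.177  ⇒  A^0.177 = 10/8.89 = 1.125
ln A = ln(1.125) / 0.177 = 0.1177 / 0.177 = 0.6647
A = e^0.6647 ≈ 1.944 km²

1.94 km²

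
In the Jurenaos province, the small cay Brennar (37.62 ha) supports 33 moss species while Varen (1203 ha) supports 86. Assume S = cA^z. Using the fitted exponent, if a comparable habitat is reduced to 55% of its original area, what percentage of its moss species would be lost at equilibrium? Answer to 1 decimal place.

15.2%

z = ln(86/33) / ln(1203/37.62) = 0.9578 / 3.4650 = 0.2764
S_new/S_old = (A_new/A_old)^z = 0.55^0.2764 = exp(0.2764 × -0.5978) = 0.8477
Fraction lost = 1 − 0.8477 = 0.1523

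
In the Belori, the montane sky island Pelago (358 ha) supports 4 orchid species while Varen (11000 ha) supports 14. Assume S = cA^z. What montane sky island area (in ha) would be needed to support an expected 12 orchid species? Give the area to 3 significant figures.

z = ln(14/4) / ln(11000/358) = 1.2528 / 3.4251 = 0.3658
c = 4 / 358^0.3658 = 4 / 8.592 = 0.4655
A = (12/0.4655)^(1/0.3658) ⇒ ln A = ln(25.78)/0.3658 = 8.8842
A = e^8.8842 ≈ 7217 ha

7220 ha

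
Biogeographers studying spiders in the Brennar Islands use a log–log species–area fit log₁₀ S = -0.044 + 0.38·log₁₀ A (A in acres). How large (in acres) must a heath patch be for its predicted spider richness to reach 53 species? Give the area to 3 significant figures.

45000 acres

53 = 0.9036 × A^0.38  ⇒  A^0.38 = 53/0.9036 = 58.65
ln A = ln(58.65) / 0.38 = 4.0716 / 0.38 = 10.7148
A = e^10.7148 ≈ 45015 acres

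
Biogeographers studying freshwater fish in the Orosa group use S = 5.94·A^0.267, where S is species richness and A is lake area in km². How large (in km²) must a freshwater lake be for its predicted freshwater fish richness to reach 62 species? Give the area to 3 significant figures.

62 = 5.94 × A^0.267  ⇒  A^0.267 = 62/5.94 = 10.44
ln A = ln(10.44) / 0.267 = 2.3454 / 0.267 = 8.7844
A = e^8.7844 ≈ 6531 km²

6530 km²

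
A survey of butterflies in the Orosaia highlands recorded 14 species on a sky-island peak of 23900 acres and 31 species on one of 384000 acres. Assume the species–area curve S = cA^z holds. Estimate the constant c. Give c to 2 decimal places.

0.78

z = ln(S₂/S₁) / ln(A₂/A₁) = ln(31/14) / ln(384000/23900) = 0.7949 / 2.7768 = 0.2863
c = S₁ / A₁^z = 14 / 23900^0.2863 = 14 / 17.92 = 0.7811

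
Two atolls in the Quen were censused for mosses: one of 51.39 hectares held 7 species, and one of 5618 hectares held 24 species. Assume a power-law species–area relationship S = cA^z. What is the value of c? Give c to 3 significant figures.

2.49

z = ln(S₂/S₁) / ln(A₂/A₁) = ln(24/7) / ln(5618/51.39) = 1.2321 / 4.6943 = 0.2625
c = S₁ / A₁^z = 7 / 51.39^0.2625 = 7 / 2.812 = 2.489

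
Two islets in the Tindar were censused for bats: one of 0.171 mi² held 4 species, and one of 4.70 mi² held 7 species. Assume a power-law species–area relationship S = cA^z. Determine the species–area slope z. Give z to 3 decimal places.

Taking logs: ln S = ln c + z ln A, so z = (ln S₂ − ln S₁)/(ln A₂ − ln A₁).
z = ln(7/4) / ln(4.7/0.171) = ln(1.75) / ln(27.49) = 0.5596 / 3.3137 = 0.1689

0.169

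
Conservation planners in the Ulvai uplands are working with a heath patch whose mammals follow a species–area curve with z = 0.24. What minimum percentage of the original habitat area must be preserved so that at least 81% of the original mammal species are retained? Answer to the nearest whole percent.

42%

Need (A_new/A_old)^0.24 = 0.81, so A_new/A_old = 0.81^(1/0.24) = 0.81^4.167
ln(A_new/A_old) = ln 0.81 / 0.24 = -0.2107 / 0.24 = -0.8780
A_new/A_old = e^-0.8780 ≈ 0.4156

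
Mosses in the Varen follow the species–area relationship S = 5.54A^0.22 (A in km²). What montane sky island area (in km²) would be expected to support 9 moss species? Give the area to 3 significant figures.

9 = 5.54 × A^0.22  ⇒  A^0.22 = 9/5.54 = 1.625
ln A = ln(1.625) / 0.22 = 0.4852 / 0.22 = 2.2056
A = e^2.2056 ≈ 9.076 km²

9.08 km²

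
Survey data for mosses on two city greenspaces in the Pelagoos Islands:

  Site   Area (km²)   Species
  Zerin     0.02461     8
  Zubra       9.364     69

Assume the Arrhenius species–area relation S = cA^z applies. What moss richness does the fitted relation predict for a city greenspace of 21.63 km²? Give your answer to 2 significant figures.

93

z = ln(69/8) / ln(9.364/0.02461) = 2.1547 / 5.9415 = 0.3626
c = 8 / 0.02461^0.3626 = 8 / 0.2609 = 30.66
S₃ = 30.66 × 21.63^0.3626 = 30.66 × 3.049 ≈ 93.48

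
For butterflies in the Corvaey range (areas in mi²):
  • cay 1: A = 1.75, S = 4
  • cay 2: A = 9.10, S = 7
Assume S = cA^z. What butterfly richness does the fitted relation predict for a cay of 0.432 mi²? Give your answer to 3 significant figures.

2.49

z = ln(7/4) / ln(9.1/1.75) = 0.5596 / 1.6487 = 0.3394
c = 4 / 1.75^0.3394 = 4 / 1.209 = 3.308
S₃ = 3.308 × 0.432^0.3394 = 3.308 × 0.7521 ≈ 2.488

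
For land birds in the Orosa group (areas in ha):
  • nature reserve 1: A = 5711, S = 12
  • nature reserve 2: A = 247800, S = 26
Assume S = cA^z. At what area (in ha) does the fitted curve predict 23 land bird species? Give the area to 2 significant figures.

z = ln(26/12) / ln(247800/5711) = 0.7732 / 3.7702 = 0.2051
c = 12 / 5711^0.2051 = 12 / 5.894 = 2.036
A = (23/2.036)^(1/0.2051) ⇒ ln A = ln(11.3)/0.2051 = 11.8225
A = e^11.8225 ≈ 136291 ha

140000 ha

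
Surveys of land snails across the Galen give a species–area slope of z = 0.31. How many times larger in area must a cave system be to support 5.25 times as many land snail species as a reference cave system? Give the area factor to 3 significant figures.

(A₂/A₁)^0.31 = 5.25, so A₂/A₁ = 5.25^(1/0.31) = 5.25^3.226
ln(A₂/A₁) = ln 5.25 / 0.31 = 1.6582 / 0.31 = 5.3491
A₂/A₁ = e^5.3491 ≈ 210.4

210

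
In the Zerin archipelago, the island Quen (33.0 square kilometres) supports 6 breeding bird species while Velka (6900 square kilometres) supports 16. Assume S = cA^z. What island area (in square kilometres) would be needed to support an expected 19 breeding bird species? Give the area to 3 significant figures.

z = ln(16/6) / ln(6900/33) = 0.9808 / 5.3428 = 0.1836
c = 6 / 33^0.1836 = 6 / 1.9 = 3.158
A = (19/3.158)^(1/0.1836) ⇒ ln A = ln(6.017)/0.1836 = 9.7754
A = e^9.7754 ≈ 17595 square kilometres

17600 square kilometres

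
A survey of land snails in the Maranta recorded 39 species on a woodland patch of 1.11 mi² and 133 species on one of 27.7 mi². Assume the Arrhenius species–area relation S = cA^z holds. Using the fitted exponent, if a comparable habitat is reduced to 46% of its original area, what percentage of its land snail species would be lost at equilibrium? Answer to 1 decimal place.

z = ln(133/39) / ln(27.7/1.11) = 1.2268 / 3.2171 = 0.3813
S_new/S_old = (A_new/A_old)^z = 0.46^0.3813 = exp(0.3813 × -0.7765) = 0.7437
Fraction lost = 1 − 0.7437 = 0.2563

25.6%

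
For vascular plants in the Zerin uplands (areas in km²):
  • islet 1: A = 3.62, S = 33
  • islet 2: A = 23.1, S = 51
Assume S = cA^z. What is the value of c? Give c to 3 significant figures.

z = ln(S₂/S₁) / ln(A₂/A₁) = ln(51/33) / ln(23.1/3.62) = 0.4353 / 1.8534 = 0.2349
c = S₁ / A₁^z = 33 / 3.62^0.2349 = 33 / 1.353 = 24.39

24.4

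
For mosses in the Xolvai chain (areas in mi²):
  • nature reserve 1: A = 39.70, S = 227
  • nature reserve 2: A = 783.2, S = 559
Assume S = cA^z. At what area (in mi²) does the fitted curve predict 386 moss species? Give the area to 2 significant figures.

z = ln(559/227) / ln(783.2/39.7) = 0.9012 / 2.9820 = 0.3022
c = 227 / 39.7^0.3022 = 227 / 3.042 = 74.62
A = (386/74.62)^(1/0.3022) ⇒ ln A = ln(5.173)/0.3022 = 5.4380
A = e^5.4380 ≈ 230 mi²

230 mi²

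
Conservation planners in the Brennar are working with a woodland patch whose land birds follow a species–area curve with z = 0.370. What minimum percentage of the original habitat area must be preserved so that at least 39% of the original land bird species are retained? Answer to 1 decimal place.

7.8%

Need (A_new/A_old)^0.37 = 0.39, so A_new/A_old = 0.39^(1/0.37) = 0.39^2.703
ln(A_new/A_old) = ln 0.39 / 0.37 = -0.9416 / 0.37 = -2.5449
A_new/A_old = e^-2.5449 ≈ 0.07848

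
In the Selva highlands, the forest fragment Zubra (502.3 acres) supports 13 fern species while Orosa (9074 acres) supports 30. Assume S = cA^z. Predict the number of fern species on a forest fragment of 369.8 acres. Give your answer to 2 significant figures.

z = ln(30/13) / ln(9074/502.3) = 0.8362 / 2.8940 = 0.2890
c = 13 / 502.3^0.2890 = 13 / 6.032 = 2.155
S₃ = 2.155 × 369.8^0.2890 = 2.155 × 5.521 ≈ 11.9

12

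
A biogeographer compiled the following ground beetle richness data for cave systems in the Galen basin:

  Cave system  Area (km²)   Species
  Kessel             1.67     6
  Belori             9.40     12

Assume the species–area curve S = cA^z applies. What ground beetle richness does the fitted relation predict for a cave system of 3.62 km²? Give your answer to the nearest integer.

z = ln(12/6) / ln(9.4/1.67) = 0.6931 / 1.7279 = 0.4012
c = 6 / 1.67^0.4012 = 6 / 1.228 = 4.884
S₃ = 4.884 × 3.62^0.4012 = 4.884 × 1.675 ≈ 8.183

8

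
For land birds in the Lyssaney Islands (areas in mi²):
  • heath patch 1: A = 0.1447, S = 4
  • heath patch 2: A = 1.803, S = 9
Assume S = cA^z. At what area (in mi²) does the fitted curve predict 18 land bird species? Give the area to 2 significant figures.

z = ln(9/4) / ln(1.803/0.1447) = 0.8109 / 2.5225 = 0.3215
c = 4 / 0.1447^0.3215 = 4 / 0.5372 = 7.446
A = (18/7.446)^(1/0.3215) ⇒ ln A = ln(2.417)/0.3215 = 2.7456
A = e^2.7456 ≈ 15.57 mi²

16 mi²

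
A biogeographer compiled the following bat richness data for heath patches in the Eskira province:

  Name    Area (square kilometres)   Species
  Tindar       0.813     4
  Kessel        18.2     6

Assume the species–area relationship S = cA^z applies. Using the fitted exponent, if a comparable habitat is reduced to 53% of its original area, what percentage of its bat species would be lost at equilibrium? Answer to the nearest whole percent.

8%

z = ln(6/4) / ln(18.2/0.813) = 0.4055 / 3.1084 = 0.1304
S_new/S_old = (A_new/A_old)^z = 0.53^0.1304 = exp(0.1304 × -0.6349) = 0.9205
Fraction lost = 1 − 0.9205 = 0.07948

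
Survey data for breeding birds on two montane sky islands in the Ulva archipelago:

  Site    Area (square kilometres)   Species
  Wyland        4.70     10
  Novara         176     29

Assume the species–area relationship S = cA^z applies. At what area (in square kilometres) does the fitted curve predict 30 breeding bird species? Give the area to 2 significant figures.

200 square kilometres

z = ln(29/10) / ln(176/4.7) = 1.0647 / 3.6229 = 0.2939
c = 10 / 4.7^0.2939 = 10 / 1.576 = 6.346
A = (30/6.346)^(1/0.2939) ⇒ ln A = ln(4.728)/0.2939 = 5.2858
A = e^5.2858 ≈ 197.5 square kilometres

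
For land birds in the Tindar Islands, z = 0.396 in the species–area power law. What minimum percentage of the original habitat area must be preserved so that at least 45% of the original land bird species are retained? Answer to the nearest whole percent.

Need (A_new/A_old)^0.396 = 0.45, so A_new/A_old = 0.45^(1/0.396) = 0.45^2.525
ln(A_new/A_old) = ln 0.45 / 0.396 = -0.7985 / 0.396 = -2.0164
A_new/A_old = e^-2.0164 ≈ 0.1331

13%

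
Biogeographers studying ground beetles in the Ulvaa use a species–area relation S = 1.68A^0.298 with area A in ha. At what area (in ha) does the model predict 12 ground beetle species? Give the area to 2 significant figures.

12 = 1.68 × A^0.298  ⇒  A^0.298 = 12/1.68 = 7.143
ln A = ln(7.143) / 0.298 = 1.9661 / 0.298 = 6.5977
A = e^6.5977 ≈ 733.4 ha

730 ha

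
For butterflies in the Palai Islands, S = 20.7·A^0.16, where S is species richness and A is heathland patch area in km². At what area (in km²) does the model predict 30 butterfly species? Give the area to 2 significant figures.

30 = 20.7 × A^0.16  ⇒  A^0.16 = 30/20.7 = 1.449
ln A = ln(1.449) / 0.16 = 0.3711 / 0.16 = 2.3191
A = e^2.3191 ≈ 10.17 km²

10 km²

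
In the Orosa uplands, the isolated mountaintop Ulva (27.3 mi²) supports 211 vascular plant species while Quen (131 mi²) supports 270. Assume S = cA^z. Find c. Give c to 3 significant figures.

125

z = ln(S₂/S₁) / ln(A₂/A₁) = ln(270/211) / ln(131/27.3) = 0.2466 / 1.5683 = 0.1572
c = S₁ / A₁^z = 211 / 27.3^0.1572 = 211 / 1.682 = 125.5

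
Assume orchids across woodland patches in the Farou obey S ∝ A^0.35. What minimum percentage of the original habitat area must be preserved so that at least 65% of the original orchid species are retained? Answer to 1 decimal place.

Need (A_new/A_old)^0.35 = 0.65, so A_new/A_old = 0.65^(1/0.35) = 0.65^2.857
ln(A_new/A_old) = ln 0.65 / 0.35 = -0.4308 / 0.35 = -1.2308
A_new/A_old = e^-1.2308 ≈ 0.2921

29.2%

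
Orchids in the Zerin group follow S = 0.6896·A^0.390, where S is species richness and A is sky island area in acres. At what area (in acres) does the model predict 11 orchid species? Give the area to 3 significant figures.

1210 acres

11 = 0.6896 × A^0.39  ⇒  A^0.39 = 11/0.6896 = 15.95
ln A = ln(15.95) / 0.39 = 2.7695 / 0.39 = 7.1014
A = e^7.1014 ≈ 1214 acres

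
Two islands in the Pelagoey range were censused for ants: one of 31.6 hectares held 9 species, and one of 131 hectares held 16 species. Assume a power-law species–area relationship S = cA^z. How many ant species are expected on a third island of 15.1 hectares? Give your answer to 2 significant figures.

6.7

z = ln(16/9) / ln(131/31.6) = 0.5754 / 1.4220 = 0.4046
c = 9 / 31.6^0.4046 = 9 / 4.044 = 2.226
S₃ = 2.226 × 15.1^0.4046 = 2.226 × 2.999 ≈ 6.675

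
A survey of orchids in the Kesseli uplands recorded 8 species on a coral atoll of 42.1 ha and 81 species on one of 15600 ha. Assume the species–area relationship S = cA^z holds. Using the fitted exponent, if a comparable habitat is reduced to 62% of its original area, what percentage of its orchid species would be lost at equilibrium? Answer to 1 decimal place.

z = ln(81/8) / ln(15600/42.1) = 2.3150 / 5.9150 = 0.3914
S_new/S_old = (A_new/A_old)^z = 0.62^0.3914 = exp(0.3914 × -0.4780) = 0.8294
Fraction lost = 1 − 0.8294 = 0.1706

17.1%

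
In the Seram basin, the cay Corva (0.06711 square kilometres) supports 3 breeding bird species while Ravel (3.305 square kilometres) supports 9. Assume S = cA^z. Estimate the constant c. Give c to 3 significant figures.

6.43

z = ln(S₂/S₁) / ln(A₂/A₁) = ln(9/3) / ln(3.305/0.06711) = 1.0986 / 3.8969 = 0.2819
c = S₁ / A₁^z = 3 / 0.06711^0.2819 = 3 / 0.4669 = 6.425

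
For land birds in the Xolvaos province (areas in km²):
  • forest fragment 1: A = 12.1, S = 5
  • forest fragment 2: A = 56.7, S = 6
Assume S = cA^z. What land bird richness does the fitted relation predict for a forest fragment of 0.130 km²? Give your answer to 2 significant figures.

z = ln(6/5) / ln(56.7/12.1) = 0.1823 / 1.5446 = 0.1180
c = 5 / 12.1^0.1180 = 5 / 1.342 = 3.725
S₃ = 3.725 × 0.13^0.1180 = 3.725 × 0.786 ≈ 2.928

2.9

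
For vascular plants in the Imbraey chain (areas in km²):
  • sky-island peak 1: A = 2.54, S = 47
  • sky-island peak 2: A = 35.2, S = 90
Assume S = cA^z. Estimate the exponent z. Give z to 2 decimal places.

Taking logs: ln S = ln c + z ln A, so z = (ln S₂ − ln S₁)/(ln A₂ − ln A₁).
z = ln(90/47) / ln(35.2/2.54) = ln(1.915) / ln(13.86) = 0.6497 / 2.6289 = 0.2471

0.25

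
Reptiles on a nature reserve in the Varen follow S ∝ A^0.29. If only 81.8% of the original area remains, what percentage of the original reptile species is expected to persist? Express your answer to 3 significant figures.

S_new/S_old = (A_new/A_old)^z = 0.818^0.29
= exp(0.29 × ln 0.818) = exp(0.29 × -0.2009) = exp(-0.0583) ≈ 0.9434

94.3%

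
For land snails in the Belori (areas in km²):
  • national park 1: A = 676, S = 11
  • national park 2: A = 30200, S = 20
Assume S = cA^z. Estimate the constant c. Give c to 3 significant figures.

z = ln(S₂/S₁) / ln(A₂/A₁) = ln(20/11) / ln(30200/676) = 0.5978 / 3.7994 = 0.1574
c = S₁ / A₁^z = 11 / 676^0.1574 = 11 / 2.788 = 3.945

3.95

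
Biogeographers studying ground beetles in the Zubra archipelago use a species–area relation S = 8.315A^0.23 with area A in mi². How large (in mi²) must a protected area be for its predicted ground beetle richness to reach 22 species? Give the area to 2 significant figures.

22 = 8.315 × A^0.23  ⇒  A^0.23 = 22/8.315 = 2.646
ln A = ln(2.646) / 0.23 = 0.9730 / 0.23 = 4.2304
A = e^4.2304 ≈ 68.74 mi²

69 mi²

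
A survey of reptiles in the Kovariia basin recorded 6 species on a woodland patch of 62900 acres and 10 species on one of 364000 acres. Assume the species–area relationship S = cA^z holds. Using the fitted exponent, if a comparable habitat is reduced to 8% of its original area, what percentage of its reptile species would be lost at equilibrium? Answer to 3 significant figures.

z = ln(10/6) / ln(364000/62900) = 0.5108 / 1.7556 = 0.2910
S_new/S_old = (A_new/A_old)^z = 0.08^0.2910 = exp(0.2910 × -2.5257) = 0.4796
Fraction lost = 1 − 0.4796 = 0.5204

52.0%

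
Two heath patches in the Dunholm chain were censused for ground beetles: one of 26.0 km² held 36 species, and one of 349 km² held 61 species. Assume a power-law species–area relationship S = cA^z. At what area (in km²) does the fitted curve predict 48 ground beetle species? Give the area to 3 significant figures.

z = ln(61/36) / ln(349/26) = 0.5274 / 2.5970 = 0.2031
c = 36 / 26^0.2031 = 36 / 1.938 = 18.58
A = (48/18.58)^(1/0.2031) ⇒ ln A = ln(2.584)/0.2031 = 4.6748
A = e^4.6748 ≈ 107.2 km²

107 km²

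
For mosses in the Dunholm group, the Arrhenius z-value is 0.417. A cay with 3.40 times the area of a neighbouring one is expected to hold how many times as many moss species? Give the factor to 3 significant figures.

S₂/S₁ = (A₂/A₁)^z = 3.4^0.417
ln(S₂/S₁) = 0.417 × ln 3.4 = 0.417 × 1.2238 = 0.5103
S₂/S₁ = e^0.5103 ≈ 1.666

1.67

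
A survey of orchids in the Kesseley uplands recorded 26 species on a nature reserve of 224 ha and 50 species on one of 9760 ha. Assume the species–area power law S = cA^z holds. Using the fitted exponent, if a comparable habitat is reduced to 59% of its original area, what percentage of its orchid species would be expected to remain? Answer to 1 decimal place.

91.3%

z = ln(50/26) / ln(9760/224) = 0.6539 / 3.7744 = 0.1733
S_new/S_old = (A_new/A_old)^z = 0.59^0.1733 = exp(0.1733 × -0.5276) = 0.9126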